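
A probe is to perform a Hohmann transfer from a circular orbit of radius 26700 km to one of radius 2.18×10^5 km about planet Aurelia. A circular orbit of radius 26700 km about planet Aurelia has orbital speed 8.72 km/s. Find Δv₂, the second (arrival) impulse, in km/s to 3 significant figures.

From the circular-orbit relation v² = μ/r at r = 26700 km: μ = v²r = (8.72)² × 26700 = 2.03023×10^6 km³/s².
Semi-major axis of the transfer orbit: a_t = (26700 + 2.180×10^5)/2 = 1.2235×10^5 km.
On the circular orbit at r = 2.180×10^5 km, v_c = √(μ/r) = 3.052 km/s.
Transfer-orbit speed at the same r (vis-viva, a = a_t): v_t = √[μ(2/r − 1/a_t)] = 1.426 km/s.
Δv₂ = |v_t − v_c| = |1.426 − 3.052| = 1.626 km/s.

Δv₂ = 1.63 km/s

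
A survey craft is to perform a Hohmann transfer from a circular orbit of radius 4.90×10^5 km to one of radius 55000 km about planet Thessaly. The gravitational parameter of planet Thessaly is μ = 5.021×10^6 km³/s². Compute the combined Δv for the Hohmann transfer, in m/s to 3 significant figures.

Transfer-ellipse semi-major axis a_t = (r₁ + r₂)/2 = (4.900×10^5 + 55000)/2 = 2.725×10^5 km.
Circular speed at r₁: v₁ = √(μ/r₁) = √(5.021×10^6/4.900×10^5) = 3.201 km/s.
Transfer-orbit speed at r₁ (vis-viva equation): v_a = √[μ(2/r₁ − 1/a_t)] = 1.438 km/s.
First burn Δv₁ = |v_a − v₁| = 1.763 km/s.
Circular speed at r₂: v₂ = √(μ/r₂) = 9.55463 km/s.
Transfer-orbit speed at r₂: v_p = √[μ(2/r₂ − 1/a_t)] = 12.8123 km/s.
Second burn Δv₂ = |v₂ − v_p| = 3.258 km/s.
Δv = Δv₁ + Δv₂ = 1.763 + 3.258 = 5.021 km/s.

Δv = 5020 m/s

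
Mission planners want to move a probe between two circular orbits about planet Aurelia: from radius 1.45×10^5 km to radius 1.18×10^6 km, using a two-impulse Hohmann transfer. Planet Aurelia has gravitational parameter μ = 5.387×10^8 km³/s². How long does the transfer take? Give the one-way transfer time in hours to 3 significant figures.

Transfer-ellipse semi-major axis a_t = (r₁ + r₂)/2 = (1.450×10^5 + 1.180×10^6)/2 = 6.625×10^5 km.
Half the transfer-orbit period gives t = π√(a_t³/μ) = 72990 s.
Converting: 72990 s ÷ 3600 s/hour = 20.3 hours.

t = 20.3 hours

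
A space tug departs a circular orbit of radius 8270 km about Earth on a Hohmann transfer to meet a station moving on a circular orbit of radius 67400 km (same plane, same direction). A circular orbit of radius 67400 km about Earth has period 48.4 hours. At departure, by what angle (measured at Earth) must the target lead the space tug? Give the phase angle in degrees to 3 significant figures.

φ = 104°

From Kepler's third law T² = 4π²r³/μ at r = 67400 km, T = 48.4 hours = 48.4 × 3600 s = 1.7424×10^5 s: μ = 4π²r³/T² = 3.98147×10^5 km³/s².
Transfer-ellipse semi-major axis a_t = (r₁ + r₂)/2 = (8270 + 67400)/2 = 37835 km.
Transfer time t = π√(a_t³/μ) = 36641 s.
The target's mean motion on its circular orbit is ω₂ = √(μ/r₂³) = 3.6061×10^-5 rad/s.
Angle swept by the target during transfer: ω₂·t = 1.3213 rad = 75.70°.
Arrival is 180° from departure on the ellipse, so φ = 180° − 75.70° = 104°.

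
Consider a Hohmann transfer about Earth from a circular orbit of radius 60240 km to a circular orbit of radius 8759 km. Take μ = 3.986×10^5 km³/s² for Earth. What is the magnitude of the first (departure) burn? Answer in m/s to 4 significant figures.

Δv₁ = 1276 m/s

The Hohmann ellipse has a_t = (r₁ + r₂)/2 = 34499.5 km.
On the circular orbit at r = 60240 km, v_c = √(μ/r) = 2.572 km/s.
Transfer-orbit speed at the same r (vis-viva, a = a_t): v_t = √[μ(2/r − 1/a_t)] = 1.296 km/s.
Δv₁ = |v_t − v_c| = |1.296 − 2.572| = 1.276 km/s.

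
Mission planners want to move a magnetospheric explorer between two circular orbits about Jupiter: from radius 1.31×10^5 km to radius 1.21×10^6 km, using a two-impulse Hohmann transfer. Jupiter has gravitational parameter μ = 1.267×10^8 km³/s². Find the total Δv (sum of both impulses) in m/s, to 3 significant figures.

The Hohmann ellipse has a_t = (r₁ + r₂)/2 = 6.705×10^5 km.
Circular speed at r₁: v₁ = √(μ/r₁) = √(1.267×10^8/1.310×10^5) = 31.10 km/s.
Transfer-orbit speed at r₁ (vis-viva): v_p = √[μ(2/r₁ − 1/a_t)] = 41.78 km/s.
First burn Δv₁ = |v_p − v₁| = 10.68 km/s.
Circular speed at r₂: v₂ = √(μ/r₂) = 10.233 km/s.
Transfer-orbit speed at r₂: v_a = √[μ(2/r₂ − 1/a_t)] = 4.5231 km/s.
Second burn Δv₂ = |v₂ − v_a| = 5.710 km/s.
Δv = Δv₁ + Δv₂ = 10.68 + 5.710 = 16.39 km/s.

Δv = 16400 m/s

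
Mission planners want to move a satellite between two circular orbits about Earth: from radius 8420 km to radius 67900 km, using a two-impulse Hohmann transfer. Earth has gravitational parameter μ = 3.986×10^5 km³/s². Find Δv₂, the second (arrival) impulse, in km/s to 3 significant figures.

Δv₂ = 1.28 km/s

The Hohmann ellipse has a_t = (r₁ + r₂)/2 = 38160 km.
On the circular orbit at r = 67900 km, v_c = √(μ/r) = 2.423 km/s.
Vis-viva on the transfer ellipse at r = 67900 km gives v_t = √[μ(2/r − 1/a_t)] = 1.138 km/s.
Δv₂ = |v_t − v_c| = |1.138 − 2.423| = 1.285 km/s.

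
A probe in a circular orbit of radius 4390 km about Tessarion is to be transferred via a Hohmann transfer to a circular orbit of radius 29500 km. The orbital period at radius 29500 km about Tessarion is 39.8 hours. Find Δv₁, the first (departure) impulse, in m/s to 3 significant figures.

Δv₁ = 1070 m/s

From Kepler's third law T² = 4π²r³/μ at r = 29500 km, T = 39.8 hours = 39.8 × 3600 s = 1.4328×10^5 s: μ = 4π²r³/T² = 49369.0 km³/s².
Semi-major axis of the transfer orbit: a_t = (4390 + 29500)/2 = 16945 km.
Circular speed at r = 4390 km: v_c = √(μ/r) = 3.3535 km/s.
Vis-viva on the transfer ellipse at r = 4390 km gives v_t = √[μ(2/r − 1/a_t)] = 4.4247 km/s.
Δv₁ = |v_t − v_c| = |4.4247 − 3.3535| = 1.071 km/s.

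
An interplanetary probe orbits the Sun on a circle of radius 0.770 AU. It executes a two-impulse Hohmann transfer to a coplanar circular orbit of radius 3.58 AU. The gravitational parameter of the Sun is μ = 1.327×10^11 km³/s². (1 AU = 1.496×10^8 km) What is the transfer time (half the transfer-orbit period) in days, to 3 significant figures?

t = 586 days

In km: r₁ = 0.770 × 1.496×10^8 = 1.15192×10^8 km; r₂ = 3.58 × 1.496×10^8 = 5.35568×10^8 km.
The Hohmann ellipse has a_t = (r₁ + r₂)/2 = 3.2538×10^8 km.
By Kepler's third law the transfer-orbit period is T = 2π√(a_t³/μ), so t = T/2 = 5.062×10^7 s.
Converting: 5.062×10^7 s ÷ 86400 s/day = 586 days.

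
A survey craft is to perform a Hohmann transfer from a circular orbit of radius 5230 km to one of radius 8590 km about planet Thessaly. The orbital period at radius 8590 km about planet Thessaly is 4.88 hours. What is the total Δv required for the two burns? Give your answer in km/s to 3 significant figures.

From Kepler's third law T² = 4π²r³/μ at r = 8590 km, T = 4.88 hours = 4.88 × 3600 s = 17568 s: μ = 4π²r³/T² = 81076.4 km³/s².
The Hohmann ellipse has a_t = (r₁ + r₂)/2 = 6910 km.
At r₁ the circular-orbit speed is v₁ = √(μ/r₁) = 3.9373 km/s.
Transfer-orbit speed at r₁ (vis-viva equation): v_p = √[μ(2/r₁ − 1/a_t)] = 4.3899 km/s.
First burn Δv₁ = |v_p − v₁| = 0.4526 km/s.
Circular speed at r₂: v₂ = √(μ/r₂) = 3.0722 km/s.
Transfer-orbit speed at r₂: v_a = √[μ(2/r₂ − 1/a_t)] = 2.6728 km/s.
Second burn Δv₂ = |v₂ − v_a| = 0.3994 km/s.
Total Δv = Δv₁ + Δv₂ = 0.8520 km/s.

Δv = 0.852 km/s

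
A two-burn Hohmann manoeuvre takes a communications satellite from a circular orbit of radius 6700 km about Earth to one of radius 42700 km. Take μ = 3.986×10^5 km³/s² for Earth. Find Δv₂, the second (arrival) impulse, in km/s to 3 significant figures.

Δv₂ = 1.46 km/s

Semi-major axis of the transfer orbit: a_t = (6700 + 42700)/2 = 24700 km.
Circular speed at r = 42700 km: v_c = √(μ/r) = 3.055 km/s.
Vis-viva on the transfer ellipse at r = 42700 km gives v_t = √[μ(2/r − 1/a_t)] = 1.591 km/s.
Δv₂ = |v_t − v_c| = |1.591 − 3.055| = 1.464 km/s.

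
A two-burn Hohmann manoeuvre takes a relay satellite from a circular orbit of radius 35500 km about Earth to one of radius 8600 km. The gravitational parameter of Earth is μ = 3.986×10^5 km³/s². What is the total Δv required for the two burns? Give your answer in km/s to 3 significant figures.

The Hohmann ellipse has a_t = (r₁ + r₂)/2 = 22050 km.
At r₁ the circular-orbit speed is v₁ = √(μ/r₁) = 3.350846 km/s.
Transfer-orbit speed at r₁ (vis-viva equation): v_a = √[μ(2/r₁ − 1/a_t)] = 2.092663 km/s.
First burn Δv₁ = |v_a − v₁| = 1.258183 km/s.
At r₂, v₂ = √(μ/r₂) = 6.807998 km/s.
Transfer-orbit speed at r₂: v_p = √[μ(2/r₂ − 1/a_t)] = 8.638320 km/s.
Second burn Δv₂ = |v₂ − v_p| = 1.830322 km/s.
Total Δv = Δv₁ + Δv₂ = 3.089 km/s.

Δv = 3.09 km/s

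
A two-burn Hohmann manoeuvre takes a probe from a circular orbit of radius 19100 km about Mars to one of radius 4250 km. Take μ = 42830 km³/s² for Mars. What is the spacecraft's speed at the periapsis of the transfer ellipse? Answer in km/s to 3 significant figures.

v = 4.06 km/s

The Hohmann ellipse has a_t = (r₁ + r₂)/2 = 11675 km.
The periapsis of the transfer ellipse is at r = 4250 km.
From the vis-viva equation, v = √[μ(2/r − 1/a_t)] = 4.060 km/s.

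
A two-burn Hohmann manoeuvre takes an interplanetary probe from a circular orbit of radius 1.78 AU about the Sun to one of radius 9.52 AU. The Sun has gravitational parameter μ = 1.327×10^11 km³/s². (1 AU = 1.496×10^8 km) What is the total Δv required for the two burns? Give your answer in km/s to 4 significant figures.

In km: r₁ = 1.78 × 1.496×10^8 = 2.66288×10^8 km; r₂ = 9.52 × 1.496×10^8 = 1.424192×10^9 km.
Transfer-ellipse semi-major axis a_t = (r₁ + r₂)/2 = (2.66288×10^8 + 1.424192×10^9)/2 = 8.4524×10^8 km.
Circular speed at r₁: v₁ = √(μ/r₁) = √(1.327×10^11/2.66288×10^8) = 22.323 km/s.
On the transfer ellipse at r₁, vis-viva gives v_p = √[μ(2/r₁ − 1/a_t)] = 28.977 km/s.
First burn Δv₁ = |v_p − v₁| = 6.654 km/s.
At r₂, v₂ = √(μ/r₂) = 9.653 km/s.
Transfer-orbit speed at r₂: v_a = √[μ(2/r₂ − 1/a_t)] = 5.418 km/s.
Second burn Δv₂ = |v₂ − v_a| = 4.235 km/s.
Total Δv = Δv₁ + Δv₂ = 10.89 km/s.

Δv = 10.89 km/s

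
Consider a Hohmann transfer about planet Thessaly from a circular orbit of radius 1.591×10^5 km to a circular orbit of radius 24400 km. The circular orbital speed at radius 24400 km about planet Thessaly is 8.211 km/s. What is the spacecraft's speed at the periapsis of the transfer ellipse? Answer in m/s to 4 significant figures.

v = 10810 m/s

From the circular-orbit relation v² = μ/r at r = 24400 km: μ = v²r = (8.211)² × 24400 = 1.64506×10^6 km³/s².
The Hohmann ellipse has a_t = (r₁ + r₂)/2 = 91750 km.
At periapsis, r = 24400 km.
Vis-viva: v = √[μ(2/r − 1/a_t)] = √[1.64506×10^6 × (2/24400 − 1/91750)] = 10.81 km/s.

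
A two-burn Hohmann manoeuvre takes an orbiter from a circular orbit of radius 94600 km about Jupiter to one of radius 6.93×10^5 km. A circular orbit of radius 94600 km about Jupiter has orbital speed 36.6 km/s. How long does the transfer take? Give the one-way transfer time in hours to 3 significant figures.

From the circular-orbit relation v² = μ/r at r = 94600 km: μ = v²r = (36.6)² × 94600 = 1.26722×10^8 km³/s².
The Hohmann ellipse has a_t = (r₁ + r₂)/2 = 3.938×10^5 km.
Transfer time t = π√(a_t³/μ) = π√((3.938×10^5)³ / 1.26722×10^8) = 68970 s.
Converting: 68970 s ÷ 3600 s/hour = 19.2 hours.

t = 19.2 hours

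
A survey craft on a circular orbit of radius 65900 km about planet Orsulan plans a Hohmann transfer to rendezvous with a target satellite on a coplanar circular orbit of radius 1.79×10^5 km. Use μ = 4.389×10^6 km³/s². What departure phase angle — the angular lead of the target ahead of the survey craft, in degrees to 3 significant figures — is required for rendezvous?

φ = 78.2°

Semi-major axis of the transfer orbit: a_t = (65900 + 1.790×10^5)/2 = 1.2245×10^5 km.
Transfer time t = π√(a_t³/μ) = 64250 s.
The target's mean motion on its circular orbit is ω₂ = √(μ/r₂³) = 2.766×10^-5 rad/s.
Angle swept by the target during transfer: ω₂·t = 1.777 rad = 101.8°.
Arrival is 180° from departure on the ellipse, so φ = 180° − 101.8° = 78.2°.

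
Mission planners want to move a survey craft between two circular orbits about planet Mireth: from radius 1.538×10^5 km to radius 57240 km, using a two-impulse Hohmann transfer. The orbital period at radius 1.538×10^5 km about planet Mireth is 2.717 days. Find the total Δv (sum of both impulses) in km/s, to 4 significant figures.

Δv = 2.483 km/s

From Kepler's third law T² = 4π²r³/μ at r = 1.538×10^5 km, T = 2.717 days = 2.717 × 86400 s = 2.347488×10^5 s: μ = 4π²r³/T² = 2.60629×10^6 km³/s².
Transfer-ellipse semi-major axis a_t = (r₁ + r₂)/2 = (1.538×10^5 + 57240)/2 = 1.0552×10^5 km.
Circular speed at r₁: v₁ = √(μ/r₁) = √(2.60629×10^6/1.538×10^5) = 4.1165 km/s.
On the transfer ellipse at r₁, vis-viva equation gives v_a = √[μ(2/r₁ − 1/a_t)] = 3.0319 km/s.
First burn Δv₁ = |v_a − v₁| = 1.0846 km/s.
At r₂, v₂ = √(μ/r₂) = 6.7478 km/s.
Transfer-orbit speed at r₂: v_p = √[μ(2/r₂ − 1/a_t)] = 8.1465 km/s.
Second burn Δv₂ = |v₂ − v_p| = 1.3987 km/s.
Total Δv = Δv₁ + Δv₂ = 2.483 km/s.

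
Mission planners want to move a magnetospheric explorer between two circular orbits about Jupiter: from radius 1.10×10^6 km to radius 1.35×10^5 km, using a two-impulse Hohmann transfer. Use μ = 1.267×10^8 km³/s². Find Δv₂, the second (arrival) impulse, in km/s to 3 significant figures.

Transfer-ellipse semi-major axis a_t = (r₁ + r₂)/2 = (1.100×10^6 + 1.350×10^5)/2 = 6.175×10^5 km.
Circular speed at r = 1.350×10^5 km: v_c = √(μ/r) = 30.64 km/s.
Transfer-orbit speed at the same r (vis-viva, a = a_t): v_t = √[μ(2/r − 1/a_t)] = 40.89 km/s.
Δv₂ = |v_t − v_c| = |40.89 − 30.64| = 10.25 km/s.

Δv₂ = 10.3 km/s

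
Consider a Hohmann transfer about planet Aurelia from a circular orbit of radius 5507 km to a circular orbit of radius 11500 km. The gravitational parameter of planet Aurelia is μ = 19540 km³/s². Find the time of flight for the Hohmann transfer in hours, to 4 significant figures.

t = 4.895 hours

The Hohmann ellipse has a_t = (r₁ + r₂)/2 = 8503.5 km.
By Kepler's third law the transfer-orbit period is T = 2π√(a_t³/μ), so t = T/2 = 17623 s.
Converting: 17623 s ÷ 3600 s/hour = 4.895 hours.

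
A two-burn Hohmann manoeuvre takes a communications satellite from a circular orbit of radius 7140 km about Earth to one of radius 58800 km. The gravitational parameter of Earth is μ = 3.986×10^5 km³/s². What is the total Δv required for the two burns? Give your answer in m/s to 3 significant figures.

Δv = 3900 m/s

The Hohmann ellipse has a_t = (r₁ + r₂)/2 = 32970 km.
Circular speed at r₁: v₁ = √(μ/r₁) = √(3.986×10^5/7140) = 7.472 km/s.
On the transfer ellipse at r₁, v² = μ(2/r − 1/a) gives v_p = √[μ(2/r₁ − 1/a_t)] = 9.978 km/s.
First burn Δv₁ = |v_p − v₁| = 2.506 km/s.
At r₂, v₂ = √(μ/r₂) = 2.604 km/s.
Transfer-orbit speed at r₂: v_a = √[μ(2/r₂ − 1/a_t)] = 1.212 km/s.
Second burn Δv₂ = |v₂ − v_a| = 1.392 km/s.
Δv = Δv₁ + Δv₂ = 2.506 + 1.392 = 3.898 km/s.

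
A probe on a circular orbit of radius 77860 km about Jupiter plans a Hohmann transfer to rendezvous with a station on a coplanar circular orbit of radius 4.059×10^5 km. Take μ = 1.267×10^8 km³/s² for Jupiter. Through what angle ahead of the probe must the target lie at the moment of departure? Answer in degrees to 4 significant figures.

φ = 97.20°

The Hohmann ellipse has a_t = (r₁ + r₂)/2 = 2.4188×10^5 km.
Transfer time t = π√(a_t³/μ) = 33200 s.
Target angular speed ω₂ = √(μ/r₂³) = 4.353×10^-5 rad/s.
Angle swept by the target during transfer: ω₂·t = 1.4452 rad = 82.80°.
Arrival is 180° from departure on the ellipse, so φ = 180° − 82.80° = 97.20°.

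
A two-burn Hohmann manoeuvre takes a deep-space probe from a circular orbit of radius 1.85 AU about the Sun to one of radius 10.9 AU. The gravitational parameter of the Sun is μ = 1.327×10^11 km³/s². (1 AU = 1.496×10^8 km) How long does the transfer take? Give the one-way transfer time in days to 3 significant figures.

In km: r₁ = 1.85 × 1.496×10^8 = 2.7676×10^8 km; r₂ = 10.9 × 1.496×10^8 = 1.63064×10^9 km.
Transfer-ellipse semi-major axis a_t = (r₁ + r₂)/2 = (2.7676×10^8 + 1.63064×10^9)/2 = 9.537×10^8 km.
By Kepler's third law the transfer-orbit period is T = 2π√(a_t³/μ), so t = T/2 = 2.540×10^8 s.
Converting: 2.540×10^8 s ÷ 86400 s/day = 2940 days.

t = 2940 days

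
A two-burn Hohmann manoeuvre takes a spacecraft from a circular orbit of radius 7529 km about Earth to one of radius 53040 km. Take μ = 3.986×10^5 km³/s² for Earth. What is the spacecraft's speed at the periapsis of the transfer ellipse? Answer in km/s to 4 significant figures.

Semi-major axis of the transfer orbit: a_t = (7529 + 53040)/2 = 30284.5 km.
At periapsis, r = 7529 km.
From the vis-viva equation, v = √[μ(2/r − 1/a_t)] = 9.629 km/s.

v = 9.629 km/s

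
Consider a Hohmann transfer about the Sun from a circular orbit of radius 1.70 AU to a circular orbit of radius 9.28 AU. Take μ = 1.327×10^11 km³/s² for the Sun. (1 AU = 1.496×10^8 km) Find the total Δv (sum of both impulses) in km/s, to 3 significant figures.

Δv = 11.2 km/s

In km: r₁ = 1.70 × 1.496×10^8 = 2.5432×10^8 km; r₂ = 9.28 × 1.496×10^8 = 1.388288×10^9 km.
Semi-major axis of the transfer orbit: a_t = (2.5432×10^8 + 1.388288×10^9)/2 = 8.21304×10^8 km.
At r₁ the circular-orbit speed is v₁ = √(μ/r₁) = 22.8426 km/s.
On the transfer ellipse at r₁, vis-viva gives v_p = √[μ(2/r₁ − 1/a_t)] = 29.6984 km/s.
First burn Δv₁ = |v_p − v₁| = 6.856 km/s.
Circular speed at r₂: v₂ = √(μ/r₂) = 9.7768 km/s.
Transfer-orbit speed at r₂: v_a = √[μ(2/r₂ − 1/a_t)] = 5.4404 km/s.
Second burn Δv₂ = |v₂ − v_a| = 4.336 km/s.
Δv = Δv₁ + Δv₂ = 6.856 + 4.336 = 11.19 km/s.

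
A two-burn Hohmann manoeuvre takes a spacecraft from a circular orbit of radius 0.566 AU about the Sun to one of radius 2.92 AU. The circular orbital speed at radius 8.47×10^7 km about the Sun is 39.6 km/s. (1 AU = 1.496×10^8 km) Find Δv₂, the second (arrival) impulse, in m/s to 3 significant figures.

From the circular-orbit relation v² = μ/r at r = 8.47×10^7 km: μ = v²r = (39.6)² × 8.47×10^7 = 1.32823×10^11 km³/s².
In km: r₁ = 0.566 × 1.496×10^8 = 8.46736×10^7 km; r₂ = 2.92 × 1.496×10^8 = 4.36832×10^8 km.
Semi-major axis of the transfer orbit: a_t = (8.46736×10^7 + 4.36832×10^8)/2 = 2.607528×10^8 km.
Circular speed at r = 4.36832×10^8 km: v_c = √(μ/r) = 17.4373 km/s.
Transfer-orbit speed at the same r (vis-viva, a = a_t): v_t = √[μ(2/r − 1/a_t)] = 9.93663 km/s.
Δv₂ = |v_t − v_c| = |9.93663 − 17.4373| = 7.501 km/s.

Δv₂ = 7500 m/s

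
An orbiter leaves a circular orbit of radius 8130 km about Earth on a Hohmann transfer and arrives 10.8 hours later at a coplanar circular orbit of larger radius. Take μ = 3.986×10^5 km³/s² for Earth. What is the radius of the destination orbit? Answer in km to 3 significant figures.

r₂ = 70600 km

Transfer time t = 10.8 hours = 38880 s, and t = π√(a_t³/μ).
So a_t = (μ t²/π²)^(1/3) = (3.986×10^5 × (38880)² / π²)^(1/3) = 39376 km.
Since a_t = (r₁ + r₂)/2, r₂ = 2a_t − r₁ = 2×39376 − 8130 = 70622 km.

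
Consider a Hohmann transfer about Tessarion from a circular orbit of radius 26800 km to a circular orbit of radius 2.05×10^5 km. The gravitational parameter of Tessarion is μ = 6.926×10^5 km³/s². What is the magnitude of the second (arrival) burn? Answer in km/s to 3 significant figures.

Δv₂ = 0.954 km/s

Semi-major axis of the transfer orbit: a_t = (26800 + 2.050×10^5)/2 = 1.159×10^5 km.
Circular speed at r = 2.050×10^5 km: v_c = √(μ/r) = 1.8381 km/s.
Transfer-orbit speed at the same r (vis-viva, a = a_t): v_t = √[μ(2/r − 1/a_t)] = 0.88387 km/s.
Δv₂ = |v_t − v_c| = |0.88387 − 1.8381| = 0.9542 km/s.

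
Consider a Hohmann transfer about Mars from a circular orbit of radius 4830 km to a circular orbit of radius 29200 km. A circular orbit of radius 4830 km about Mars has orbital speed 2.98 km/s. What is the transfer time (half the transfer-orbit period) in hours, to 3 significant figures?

t = 9.35 hours

From the circular-orbit relation v² = μ/r at r = 4830 km: μ = v²r = (2.98)² × 4830 = 42892.3 km³/s².
The Hohmann ellipse has a_t = (r₁ + r₂)/2 = 17015 km.
Transfer time t = π√(a_t³/μ) = π√((17015)³ / 42892.3) = 33670 s.
Converting: 33670 s ÷ 3600 s/hour = 9.35 hours.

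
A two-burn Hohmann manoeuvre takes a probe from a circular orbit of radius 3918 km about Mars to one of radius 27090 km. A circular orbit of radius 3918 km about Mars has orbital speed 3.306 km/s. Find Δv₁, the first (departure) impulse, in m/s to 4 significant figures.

From the circular-orbit relation v² = μ/r at r = 3918 km: μ = v²r = (3.306)² × 3918 = 42822.3 km³/s².
Transfer-ellipse semi-major axis a_t = (r₁ + r₂)/2 = (3918 + 27090)/2 = 15504 km.
On the circular orbit at r = 3918 km, v_c = √(μ/r) = 3.306 km/s.
Vis-viva on the transfer ellipse at r = 3918 km gives v_t = √[μ(2/r − 1/a_t)] = 4.370 km/s.
Δv₁ = |v_t − v_c| = |4.370 − 3.306| = 1.064 km/s.

Δv₁ = 1064 m/s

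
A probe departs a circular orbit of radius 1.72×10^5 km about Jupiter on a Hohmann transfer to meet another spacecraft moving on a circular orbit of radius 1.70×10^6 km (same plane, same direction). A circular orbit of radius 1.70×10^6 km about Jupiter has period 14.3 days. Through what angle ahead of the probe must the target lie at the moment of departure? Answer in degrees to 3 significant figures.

φ = 106°

From Kepler's third law T² = 4π²r³/μ at r = 1.70×10^6 km, T = 14.3 days = 14.3 × 86400 s = 1.23552×10^6 s: μ = 4π²r³/T² = 1.27059×10^8 km³/s².
Transfer-ellipse semi-major axis a_t = (r₁ + r₂)/2 = (1.720×10^5 + 1.700×10^6)/2 = 9.360×10^5 km.
Transfer time t = π√(a_t³/μ) = 2.524×10^5 s.
The target's mean motion on its circular orbit is ω₂ = √(μ/r₂³) = 5.085×10^-6 rad/s.
Angle swept by the target during transfer: ω₂·t = 1.2835 rad = 73.54°.
The probe traverses 180° on the transfer ellipse, so the target must lead by 180° − 73.54° = 106°.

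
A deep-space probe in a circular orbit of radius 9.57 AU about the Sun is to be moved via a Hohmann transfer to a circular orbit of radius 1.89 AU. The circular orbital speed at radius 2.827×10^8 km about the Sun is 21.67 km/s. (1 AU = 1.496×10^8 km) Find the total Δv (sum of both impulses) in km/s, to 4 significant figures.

From the circular-orbit relation v² = μ/r at r = 2.827×10^8 km: μ = v²r = (21.67)² × 2.827×10^8 = 1.32753×10^11 km³/s².
In km: r₁ = 9.57 × 1.496×10^8 = 1.431672×10^9 km; r₂ = 1.89 × 1.496×10^8 = 2.82744×10^8 km.
Transfer-ellipse semi-major axis a_t = (r₁ + r₂)/2 = (1.431672×10^9 + 2.82744×10^8)/2 = 8.57208×10^8 km.
At r₁ the circular-orbit speed is v₁ = √(μ/r₁) = 9.629 km/s.
Transfer-orbit speed at r₁ (v² = μ(2/r − 1/a)): v_a = √[μ(2/r₁ − 1/a_t)] = 5.530 km/s.
First burn Δv₁ = |v_a − v₁| = 4.099 km/s.
Circular speed at r₂: v₂ = √(μ/r₂) = 21.668 km/s.
Transfer-orbit speed at r₂: v_p = √[μ(2/r₂ − 1/a_t)] = 28.003 km/s.
Second burn Δv₂ = |v₂ − v_p| = 6.335 km/s.
Δv = Δv₁ + Δv₂ = 4.099 + 6.335 = 10.43 km/s.

Δv = 10.43 km/s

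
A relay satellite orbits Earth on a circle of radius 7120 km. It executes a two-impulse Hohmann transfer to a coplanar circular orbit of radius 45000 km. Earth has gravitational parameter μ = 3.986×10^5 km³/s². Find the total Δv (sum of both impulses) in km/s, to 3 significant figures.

Semi-major axis of the transfer orbit: a_t = (7120 + 45000)/2 = 26060 km.
At r₁ the circular-orbit speed is v₁ = √(μ/r₁) = 7.4822 km/s.
Transfer-orbit speed at r₁ (vis-viva): v_p = √[μ(2/r₁ − 1/a_t)] = 9.8321 km/s.
First burn Δv₁ = |v_p − v₁| = 2.3499 km/s.
At r₂, v₂ = √(μ/r₂) = 2.9762 km/s.
Transfer-orbit speed at r₂: v_a = √[μ(2/r₂ − 1/a_t)] = 1.5557 km/s.
Second burn Δv₂ = |v₂ − v_a| = 1.4205 km/s.
Δv = Δv₁ + Δv₂ = 2.3499 + 1.4205 = 3.770 km/s.

Δv = 3.77 km/s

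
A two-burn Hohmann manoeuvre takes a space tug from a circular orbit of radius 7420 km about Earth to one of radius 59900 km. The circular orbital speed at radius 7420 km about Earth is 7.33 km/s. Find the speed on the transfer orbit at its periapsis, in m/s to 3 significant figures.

From the circular-orbit relation v² = μ/r at r = 7420 km: μ = v²r = (7.33)² × 7420 = 3.98668×10^5 km³/s².
Semi-major axis of the transfer orbit: a_t = (7420 + 59900)/2 = 33660 km.
At periapsis, r = 7420 km.
Applying v² = μ(2/r − 1/a_t): v = 9.778 km/s.

v = 9780 m/s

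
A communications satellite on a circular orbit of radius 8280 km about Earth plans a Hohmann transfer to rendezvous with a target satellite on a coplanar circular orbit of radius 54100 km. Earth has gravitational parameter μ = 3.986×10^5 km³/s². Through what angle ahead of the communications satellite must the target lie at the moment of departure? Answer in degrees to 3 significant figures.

Transfer-ellipse semi-major axis a_t = (r₁ + r₂)/2 = (8280 + 54100)/2 = 31190 km.
Transfer time t = π√(a_t³/μ) = 27410 s.
Target angular speed ω₂ = √(μ/r₂³) = 5.0173×10^-5 rad/s.
Angle swept by the target during transfer: ω₂·t = 1.37524 rad = 78.80°.
The communications satellite traverses 180° on the transfer ellipse, so the target must lead by 180° − 78.80° = 101°.

φ = 101°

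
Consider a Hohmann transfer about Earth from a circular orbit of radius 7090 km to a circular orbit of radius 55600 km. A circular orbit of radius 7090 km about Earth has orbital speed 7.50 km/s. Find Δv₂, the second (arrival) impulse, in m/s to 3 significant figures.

From the circular-orbit relation v² = μ/r at r = 7090 km: μ = v²r = (7.50)² × 7090 = 3.98812×10^5 km³/s².
The Hohmann ellipse has a_t = (r₁ + r₂)/2 = 31345 km.
On the circular orbit at r = 55600 km, v_c = √(μ/r) = 2.678 km/s.
Vis-viva on the transfer ellipse at r = 55600 km gives v_t = √[μ(2/r − 1/a_t)] = 1.274 km/s.
Δv₂ = |v_t − v_c| = |1.274 − 2.678| = 1.404 km/s.

Δv₂ = 1400 m/s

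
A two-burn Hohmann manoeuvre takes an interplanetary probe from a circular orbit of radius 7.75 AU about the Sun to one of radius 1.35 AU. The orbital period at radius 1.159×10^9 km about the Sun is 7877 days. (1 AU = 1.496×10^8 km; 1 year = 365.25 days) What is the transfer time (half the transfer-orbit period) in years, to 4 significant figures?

From Kepler's third law T² = 4π²r³/μ at r = 1.159×10^9 km, T = 7877 days = 7877 × 86400 s = 6.805728×10^8 s: μ = 4π²r³/T² = 1.32697×10^11 km³/s².
In km: r₁ = 7.75 × 1.496×10^8 = 1.1594×10^9 km; r₂ = 1.35 × 1.496×10^8 = 2.0196×10^8 km.
The Hohmann ellipse has a_t = (r₁ + r₂)/2 = 6.8068×10^8 km.
Half the transfer-orbit period gives t = π√(a_t³/μ) = 1.5316×10^8 s.
Converting: 1.5316×10^8 s ÷ 3.15576×10^7 s/year (365.25 × 86400) = 4.853 years.

t = 4.853 years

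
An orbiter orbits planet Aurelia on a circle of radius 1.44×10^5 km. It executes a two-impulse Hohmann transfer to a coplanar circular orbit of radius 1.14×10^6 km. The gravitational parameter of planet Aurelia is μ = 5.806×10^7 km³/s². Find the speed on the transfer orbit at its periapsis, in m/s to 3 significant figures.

Transfer-ellipse semi-major axis a_t = (r₁ + r₂)/2 = (1.440×10^5 + 1.140×10^6)/2 = 6.420×10^5 km.
At periapsis, r = 1.440×10^5 km.
Vis-viva: v = √[μ(2/r − 1/a_t)] = √[5.806×10^7 × (2/1.440×10^5 − 1/6.420×10^5)] = 26.76 km/s.

v = 26800 m/s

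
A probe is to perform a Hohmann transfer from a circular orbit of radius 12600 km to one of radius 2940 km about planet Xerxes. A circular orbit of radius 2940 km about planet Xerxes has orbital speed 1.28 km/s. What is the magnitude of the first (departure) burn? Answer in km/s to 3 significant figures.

Δv₁ = 0.238 km/s

From the circular-orbit relation v² = μ/r at r = 2940 km: μ = v²r = (1.28)² × 2940 = 4816.90 km³/s².
The Hohmann ellipse has a_t = (r₁ + r₂)/2 = 7770 km.
On the circular orbit at r = 12600 km, v_c = √(μ/r) = 0.6183 km/s.
Vis-viva on the transfer ellipse at r = 12600 km gives v_t = √[μ(2/r − 1/a_t)] = 0.3803 km/s.
Δv₁ = |v_t − v_c| = |0.3803 − 0.6183| = 0.2380 km/s.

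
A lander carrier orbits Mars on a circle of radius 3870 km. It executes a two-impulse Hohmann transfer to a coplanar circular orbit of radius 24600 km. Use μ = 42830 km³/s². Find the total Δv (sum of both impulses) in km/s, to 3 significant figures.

The Hohmann ellipse has a_t = (r₁ + r₂)/2 = 14235 km.
At r₁ the circular-orbit speed is v₁ = √(μ/r₁) = 3.32674 km/s.
On the transfer ellipse at r₁, vis-viva gives v_p = √[μ(2/r₁ − 1/a_t)] = 4.37328 km/s.
First burn Δv₁ = |v_p − v₁| = 1.0465 km/s.
At r₂, v₂ = √(μ/r₂) = 1.31949 km/s.
Transfer-orbit speed at r₂: v_a = √[μ(2/r₂ − 1/a_t)] = 0.687992 km/s.
Second burn Δv₂ = |v₂ − v_a| = 0.63150 km/s.
Total Δv = Δv₁ + Δv₂ = 1.678 km/s.

Δv = 1.68 km/s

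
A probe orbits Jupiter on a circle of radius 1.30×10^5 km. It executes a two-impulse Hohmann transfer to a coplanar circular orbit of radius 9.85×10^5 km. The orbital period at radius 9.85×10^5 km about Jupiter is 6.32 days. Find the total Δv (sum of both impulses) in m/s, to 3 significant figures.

Δv = 16100 m/s

From Kepler's third law T² = 4π²r³/μ at r = 9.85×10^5 km, T = 6.32 days = 6.32 × 86400 s = 5.46048×10^5 s: μ = 4π²r³/T² = 1.26534×10^8 km³/s².
Semi-major axis of the transfer orbit: a_t = (1.300×10^5 + 9.850×10^5)/2 = 5.575×10^5 km.
At r₁ the circular-orbit speed is v₁ = √(μ/r₁) = 31.20 km/s.
Transfer-orbit speed at r₁ (vis-viva): v_p = √[μ(2/r₁ − 1/a_t)] = 41.47 km/s.
First burn Δv₁ = |v_p − v₁| = 10.27 km/s.
Circular speed at r₂: v₂ = √(μ/r₂) = 11.334 km/s.
Transfer-orbit speed at r₂: v_a = √[μ(2/r₂ − 1/a_t)] = 5.4731 km/s.
Second burn Δv₂ = |v₂ − v_a| = 5.861 km/s.
Δv = Δv₁ + Δv₂ = 10.27 + 5.861 = 16.13 km/s.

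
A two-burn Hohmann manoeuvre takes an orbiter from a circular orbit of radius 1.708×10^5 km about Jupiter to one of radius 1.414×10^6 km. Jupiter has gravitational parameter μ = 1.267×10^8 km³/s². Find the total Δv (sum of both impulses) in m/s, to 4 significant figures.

Δv = 14220 m/s

The Hohmann ellipse has a_t = (r₁ + r₂)/2 = 7.924×10^5 km.
Circular speed at r₁: v₁ = √(μ/r₁) = √(1.267×10^8/1.708×10^5) = 27.236 km/s.
On the transfer ellipse at r₁, vis-viva gives v_p = √[μ(2/r₁ − 1/a_t)] = 36.383 km/s.
First burn Δv₁ = |v_p − v₁| = 9.147 km/s.
Circular speed at r₂: v₂ = √(μ/r₂) = 9.466 km/s.
Transfer-orbit speed at r₂: v_a = √[μ(2/r₂ − 1/a_t)] = 4.395 km/s.
Second burn Δv₂ = |v₂ − v_a| = 5.071 km/s.
Δv = Δv₁ + Δv₂ = 9.147 + 5.071 = 14.22 km/s.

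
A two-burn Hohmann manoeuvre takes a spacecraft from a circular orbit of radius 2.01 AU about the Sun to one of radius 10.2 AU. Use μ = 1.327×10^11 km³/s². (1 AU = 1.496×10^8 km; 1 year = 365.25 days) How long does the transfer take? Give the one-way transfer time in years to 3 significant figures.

t = 7.54 years

In km: r₁ = 2.01 × 1.496×10^8 = 3.00696×10^8 km; r₂ = 10.2 × 1.496×10^8 = 1.52592×10^9 km.
Semi-major axis of the transfer orbit: a_t = (3.00696×10^8 + 1.52592×10^9)/2 = 9.13308×10^8 km.
Half the transfer-orbit period gives t = π√(a_t³/μ) = 2.380×10^8 s.
Converting: 2.380×10^8 s ÷ 3.15576×10^7 s/year (365.25 × 86400) = 7.54 years.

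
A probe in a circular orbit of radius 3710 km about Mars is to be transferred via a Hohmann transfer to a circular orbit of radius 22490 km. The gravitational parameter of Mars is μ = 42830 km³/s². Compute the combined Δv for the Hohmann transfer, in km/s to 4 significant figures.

Transfer-ellipse semi-major axis a_t = (r₁ + r₂)/2 = (3710 + 22490)/2 = 13100 km.
At r₁ the circular-orbit speed is v₁ = √(μ/r₁) = 3.398 km/s.
Transfer-orbit speed at r₁ (v² = μ(2/r − 1/a)): v_p = √[μ(2/r₁ − 1/a_t)] = 4.452 km/s.
First burn Δv₁ = |v_p − v₁| = 1.054 km/s.
At r₂, v₂ = √(μ/r₂) = 1.380 km/s.
Transfer-orbit speed at r₂: v_a = √[μ(2/r₂ − 1/a_t)] = 0.7344 km/s.
Second burn Δv₂ = |v₂ − v_a| = 0.6456 km/s.
Δv = Δv₁ + Δv₂ = 1.054 + 0.6456 = 1.700 km/s.

Δv = 1.700 km/s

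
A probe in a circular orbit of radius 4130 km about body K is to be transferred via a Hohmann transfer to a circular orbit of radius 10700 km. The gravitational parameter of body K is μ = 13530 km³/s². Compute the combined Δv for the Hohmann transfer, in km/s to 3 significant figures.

The Hohmann ellipse has a_t = (r₁ + r₂)/2 = 7415 km.
At r₁ the circular-orbit speed is v₁ = √(μ/r₁) = 1.80998 km/s.
On the transfer ellipse at r₁, vis-viva equation gives v_p = √[μ(2/r₁ − 1/a_t)] = 2.17425 km/s.
First burn Δv₁ = |v_p − v₁| = 0.36427 km/s.
Circular speed at r₂: v₂ = √(μ/r₂) = 1.12449 km/s.
Transfer-orbit speed at r₂: v_a = √[μ(2/r₂ − 1/a_t)] = 0.839221 km/s.
Second burn Δv₂ = |v₂ − v_a| = 0.28527 km/s.
Total Δv = Δv₁ + Δv₂ = 0.6495 km/s.

Δv = 0.650 km/s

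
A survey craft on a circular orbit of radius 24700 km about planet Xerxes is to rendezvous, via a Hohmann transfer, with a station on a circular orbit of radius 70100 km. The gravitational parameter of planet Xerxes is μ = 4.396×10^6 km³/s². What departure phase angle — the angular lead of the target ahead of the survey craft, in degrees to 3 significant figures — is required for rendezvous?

Transfer-ellipse semi-major axis a_t = (r₁ + r₂)/2 = (24700 + 70100)/2 = 47400 km.
The half-period of the transfer ellipse is t = π√(a_t³/μ) = 15460 s.
Target angular speed ω₂ = √(μ/r₂³) = 1.130×10^-4 rad/s.
Angle swept by the target during transfer: ω₂·t = 1.747 rad = 100.1°.
The survey craft traverses 180° on the transfer ellipse, so the target must lead by 180° − 100.1° = 79.9°.

φ = 79.9°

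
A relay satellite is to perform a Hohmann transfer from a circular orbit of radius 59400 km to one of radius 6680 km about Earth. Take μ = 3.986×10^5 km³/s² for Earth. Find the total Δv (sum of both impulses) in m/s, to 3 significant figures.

Δv = 4060 m/s

Semi-major axis of the transfer orbit: a_t = (59400 + 6680)/2 = 33040 km.
At r₁ the circular-orbit speed is v₁ = √(μ/r₁) = 2.59045 km/s.
Transfer-orbit speed at r₁ (v² = μ(2/r − 1/a)): v_a = √[μ(2/r₁ − 1/a_t)] = 1.16478 km/s.
First burn Δv₁ = |v_a − v₁| = 1.42567 km/s.
At r₂, v₂ = √(μ/r₂) = 7.724679 km/s.
Transfer-orbit speed at r₂: v_p = √[μ(2/r₂ − 1/a_t)] = 10.35747 km/s.
Second burn Δv₂ = |v₂ − v_p| = 2.63279 km/s.
Δv = Δv₁ + Δv₂ = 1.42567 + 2.63279 = 4.058 km/s.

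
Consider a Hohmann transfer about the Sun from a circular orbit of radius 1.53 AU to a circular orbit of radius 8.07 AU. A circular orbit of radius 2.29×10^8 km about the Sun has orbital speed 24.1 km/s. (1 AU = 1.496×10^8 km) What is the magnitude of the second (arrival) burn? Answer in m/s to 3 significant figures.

Δv₂ = 4570 m/s

From the circular-orbit relation v² = μ/r at r = 2.29×10^8 km: μ = v²r = (24.1)² × 2.29×10^8 = 1.33005×10^11 km³/s².
In km: r₁ = 1.53 × 1.496×10^8 = 2.28888×10^8 km; r₂ = 8.07 × 1.496×10^8 = 1.207272×10^9 km.
The Hohmann ellipse has a_t = (r₁ + r₂)/2 = 7.1808×10^8 km.
On the circular orbit at r = 1.207272×10^9 km, v_c = √(μ/r) = 10.496 km/s.
Transfer-orbit speed at the same r (vis-viva, a = a_t): v_t = √[μ(2/r − 1/a_t)] = 5.9259 km/s.
Δv₂ = |v_t − v_c| = |5.9259 − 10.496| = 4.570 km/s.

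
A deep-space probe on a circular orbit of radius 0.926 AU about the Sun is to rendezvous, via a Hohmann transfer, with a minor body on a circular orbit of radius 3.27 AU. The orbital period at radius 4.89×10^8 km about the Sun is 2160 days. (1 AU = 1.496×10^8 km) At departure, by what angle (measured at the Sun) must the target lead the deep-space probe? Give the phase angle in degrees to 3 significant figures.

From Kepler's third law T² = 4π²r³/μ at r = 4.89×10^8 km, T = 2160 days = 2160 × 86400 s = 1.86624×10^8 s: μ = 4π²r³/T² = 1.32541×10^11 km³/s².
In km: r₁ = 0.926 × 1.496×10^8 = 1.385296×10^8 km; r₂ = 3.27 × 1.496×10^8 = 4.89192×10^8 km.
Semi-major axis of the transfer orbit: a_t = (1.385296×10^8 + 4.89192×10^8)/2 = 3.138608×10^8 km.
Transfer time t = π√(a_t³/μ) = 4.798×10^7 s.
Target angular speed ω₂ = √(μ/r₂³) = 3.365×10^-8 rad/s.
Angle swept by the target during transfer: ω₂·t = 1.6145 rad = 92.50°.
Arrival is 180° from departure on the ellipse, so φ = 180° − 92.50° = 87.5°.

φ = 87.5°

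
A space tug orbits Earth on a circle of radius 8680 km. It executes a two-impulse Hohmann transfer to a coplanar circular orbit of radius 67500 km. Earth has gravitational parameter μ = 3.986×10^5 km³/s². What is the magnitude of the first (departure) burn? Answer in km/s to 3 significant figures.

Δv₁ = 2.24 km/s

Semi-major axis of the transfer orbit: a_t = (8680 + 67500)/2 = 38090 km.
Circular speed at r = 8680 km: v_c = √(μ/r) = 6.777 km/s.
Vis-viva on the transfer ellipse at r = 8680 km gives v_t = √[μ(2/r − 1/a_t)] = 9.021 km/s.
Δv₁ = |v_t − v_c| = |9.021 − 6.777| = 2.244 km/s.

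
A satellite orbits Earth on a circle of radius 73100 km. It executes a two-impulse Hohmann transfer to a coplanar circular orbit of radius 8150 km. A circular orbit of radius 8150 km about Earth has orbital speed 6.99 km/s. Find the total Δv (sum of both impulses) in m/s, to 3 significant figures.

From the circular-orbit relation v² = μ/r at r = 8150 km: μ = v²r = (6.99)² × 8150 = 3.98210×10^5 km³/s².
Semi-major axis of the transfer orbit: a_t = (73100 + 8150)/2 = 40625 km.
At r₁ the circular-orbit speed is v₁ = √(μ/r₁) = 2.334 km/s.
On the transfer ellipse at r₁, vis-viva gives v_a = √[μ(2/r₁ − 1/a_t)] = 1.045 km/s.
First burn Δv₁ = |v_a − v₁| = 1.289 km/s.
At r₂, v₂ = √(μ/r₂) = 6.990 km/s.
Transfer-orbit speed at r₂: v_p = √[μ(2/r₂ − 1/a_t)] = 9.376 km/s.
Second burn Δv₂ = |v₂ − v_p| = 2.386 km/s.
Total Δv = Δv₁ + Δv₂ = 3.675 km/s.

Δv = 3680 m/s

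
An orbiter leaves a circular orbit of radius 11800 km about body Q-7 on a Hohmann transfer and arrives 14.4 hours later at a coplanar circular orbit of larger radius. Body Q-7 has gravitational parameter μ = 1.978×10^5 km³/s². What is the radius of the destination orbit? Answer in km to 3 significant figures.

r₂ = 63700 km

Transfer time t = 14.4 hours = 51840 s, and t = π√(a_t³/μ).
So a_t = (μ t²/π²)^(1/3) = (1.978×10^5 × (51840)² / π²)^(1/3) = 37765 km.
Since a_t = (r₁ + r₂)/2, r₂ = 2a_t − r₁ = 2×37765 − 11800 = 63730 km.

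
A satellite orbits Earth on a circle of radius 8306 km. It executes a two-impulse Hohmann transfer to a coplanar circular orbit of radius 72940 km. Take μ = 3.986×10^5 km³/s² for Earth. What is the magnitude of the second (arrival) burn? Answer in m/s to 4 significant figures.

The Hohmann ellipse has a_t = (r₁ + r₂)/2 = 40623 km.
Circular speed at r = 72940 km: v_c = √(μ/r) = 2.338 km/s.
Transfer-orbit speed at the same r (vis-viva, a = a_t): v_t = √[μ(2/r − 1/a_t)] = 1.057 km/s.
Δv₂ = |v_t − v_c| = |1.057 − 2.338| = 1.281 km/s.

Δv₂ = 1281 m/s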